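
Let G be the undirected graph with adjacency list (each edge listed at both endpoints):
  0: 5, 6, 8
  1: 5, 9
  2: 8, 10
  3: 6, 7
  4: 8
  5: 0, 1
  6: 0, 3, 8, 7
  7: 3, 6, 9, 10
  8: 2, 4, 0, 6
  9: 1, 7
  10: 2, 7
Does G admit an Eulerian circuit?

No

Degrees: 0:3, 1:2, 2:2, 3:2, 4:1, 5:2, 6:4, 7:4, 8:4, 9:2, 10:2
0, 4 have odd degree; an Eulerian circuit needs every degree to be even, so none exists.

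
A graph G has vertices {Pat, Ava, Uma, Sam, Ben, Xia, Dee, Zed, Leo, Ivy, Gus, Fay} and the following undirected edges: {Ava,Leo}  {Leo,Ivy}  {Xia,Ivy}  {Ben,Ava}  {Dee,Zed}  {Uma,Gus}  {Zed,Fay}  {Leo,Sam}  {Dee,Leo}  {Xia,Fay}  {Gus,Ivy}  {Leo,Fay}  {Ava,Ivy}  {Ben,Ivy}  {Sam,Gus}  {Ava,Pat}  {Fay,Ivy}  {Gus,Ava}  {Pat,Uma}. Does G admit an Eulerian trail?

Degrees: Pat:2, Ava:5, Uma:2, Sam:2, Ben:2, Xia:2, Dee:2, Zed:2, Leo:5, Ivy:6, Gus:4, Fay:4
Odd-degree vertices: Ava, Leo (2 total).
The non-isolated vertices are connected and exactly 2 have odd degree, so an Eulerian trail exists (from Ava to Leo).

Yes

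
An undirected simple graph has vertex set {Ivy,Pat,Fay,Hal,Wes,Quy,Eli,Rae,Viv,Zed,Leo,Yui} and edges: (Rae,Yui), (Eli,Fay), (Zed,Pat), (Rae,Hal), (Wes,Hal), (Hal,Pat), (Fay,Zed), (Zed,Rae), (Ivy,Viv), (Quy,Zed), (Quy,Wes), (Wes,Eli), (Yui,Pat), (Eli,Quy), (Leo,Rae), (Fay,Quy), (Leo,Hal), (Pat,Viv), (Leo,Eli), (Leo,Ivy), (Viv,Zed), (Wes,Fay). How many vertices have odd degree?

2

Degrees: Ivy:2, Pat:4, Fay:4, Hal:4, Wes:4, Quy:4, Eli:4, Rae:4, Viv:3, Zed:5, Leo:4, Yui:2
Odd-degree vertices: Viv, Zed.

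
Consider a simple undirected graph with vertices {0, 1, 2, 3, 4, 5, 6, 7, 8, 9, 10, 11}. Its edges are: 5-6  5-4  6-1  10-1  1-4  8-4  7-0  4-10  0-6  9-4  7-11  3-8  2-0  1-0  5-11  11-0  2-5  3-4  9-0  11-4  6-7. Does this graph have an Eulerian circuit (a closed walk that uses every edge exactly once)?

Degrees: 0:6, 1:4, 2:2, 3:2, 4:7, 5:4, 6:4, 7:3, 8:2, 9:2, 10:2, 11:4
Vertices with odd degree: 4, 7. An Eulerian circuit requires all degrees even.

No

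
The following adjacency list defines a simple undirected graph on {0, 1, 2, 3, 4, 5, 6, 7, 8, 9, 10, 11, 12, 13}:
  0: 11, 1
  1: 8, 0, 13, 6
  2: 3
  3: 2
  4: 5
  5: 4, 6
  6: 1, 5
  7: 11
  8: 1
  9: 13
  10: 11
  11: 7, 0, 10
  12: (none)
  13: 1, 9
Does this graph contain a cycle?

No

|V| = 14, |E| = 11, number of components = 3.
A forest on 14 vertices with 3 components has exactly 11 edges, which matches — so no cycle.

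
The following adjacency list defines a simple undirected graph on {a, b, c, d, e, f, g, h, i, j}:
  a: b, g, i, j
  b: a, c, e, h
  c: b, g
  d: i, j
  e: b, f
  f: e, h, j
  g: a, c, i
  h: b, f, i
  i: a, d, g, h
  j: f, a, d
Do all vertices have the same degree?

No

Degrees: a:4, b:4, c:2, d:2, e:2, f:3, g:3, h:3, i:4, j:3
Degrees are not all equal (e.g. deg(c)=2 but deg(a)=4); not regular.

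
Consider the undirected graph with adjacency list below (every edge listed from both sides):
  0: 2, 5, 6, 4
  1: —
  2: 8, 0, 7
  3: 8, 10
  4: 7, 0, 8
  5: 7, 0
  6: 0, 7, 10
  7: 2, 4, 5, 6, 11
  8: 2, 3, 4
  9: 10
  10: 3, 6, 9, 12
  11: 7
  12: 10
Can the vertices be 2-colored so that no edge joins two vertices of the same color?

Yes

Color {1, 2, 3, 4, 5, 6, 9, 11, 12} black and {0, 7, 8, 10} white. No edge joins two same-colored vertices, so the graph is bipartite.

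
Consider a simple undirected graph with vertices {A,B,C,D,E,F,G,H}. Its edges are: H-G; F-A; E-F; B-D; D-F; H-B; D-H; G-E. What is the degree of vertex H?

3

Neighbors of H: B, D, G.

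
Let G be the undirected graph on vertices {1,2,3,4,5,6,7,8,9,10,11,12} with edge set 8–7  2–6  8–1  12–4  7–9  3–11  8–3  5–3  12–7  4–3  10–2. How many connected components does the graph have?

2

Component: {2, 6, 10}
Component: {1, 3, 4, 5, 7, 8, 9, 11, 12}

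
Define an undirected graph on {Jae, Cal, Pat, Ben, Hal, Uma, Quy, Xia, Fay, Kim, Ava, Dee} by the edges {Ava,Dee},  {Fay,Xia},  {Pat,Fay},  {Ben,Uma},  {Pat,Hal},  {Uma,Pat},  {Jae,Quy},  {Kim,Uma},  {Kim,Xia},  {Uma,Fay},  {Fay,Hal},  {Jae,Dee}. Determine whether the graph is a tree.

|V| = 12, |E| = 12.
It is not connected, so it is not a tree.

No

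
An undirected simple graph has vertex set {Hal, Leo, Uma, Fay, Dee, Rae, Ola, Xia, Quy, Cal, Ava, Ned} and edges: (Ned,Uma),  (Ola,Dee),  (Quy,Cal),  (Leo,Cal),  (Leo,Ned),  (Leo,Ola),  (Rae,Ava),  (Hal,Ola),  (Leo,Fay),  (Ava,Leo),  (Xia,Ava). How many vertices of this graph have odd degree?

10

Degrees: Hal:1, Leo:5, Uma:1, Fay:1, Dee:1, Rae:1, Ola:3, Xia:1, Quy:1, Cal:2, Ava:3, Ned:2
Odd-degree vertices: Hal, Leo, Uma, Fay, Dee, Rae, Ola, Xia, Quy, Ava.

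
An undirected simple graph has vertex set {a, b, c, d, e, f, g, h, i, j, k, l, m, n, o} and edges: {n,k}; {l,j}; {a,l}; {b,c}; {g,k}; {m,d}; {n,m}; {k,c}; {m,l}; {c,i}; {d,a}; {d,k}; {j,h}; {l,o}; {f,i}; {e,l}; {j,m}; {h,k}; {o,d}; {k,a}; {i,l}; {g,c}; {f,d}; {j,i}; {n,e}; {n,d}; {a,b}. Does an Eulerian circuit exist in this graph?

Yes

Degrees: a:4, b:2, c:4, d:6, e:2, f:2, g:2, h:2, i:4, j:4, k:6, l:6, m:4, n:4, o:2
Every vertex has even degree and the edges form a single connected piece, so an Eulerian circuit exists.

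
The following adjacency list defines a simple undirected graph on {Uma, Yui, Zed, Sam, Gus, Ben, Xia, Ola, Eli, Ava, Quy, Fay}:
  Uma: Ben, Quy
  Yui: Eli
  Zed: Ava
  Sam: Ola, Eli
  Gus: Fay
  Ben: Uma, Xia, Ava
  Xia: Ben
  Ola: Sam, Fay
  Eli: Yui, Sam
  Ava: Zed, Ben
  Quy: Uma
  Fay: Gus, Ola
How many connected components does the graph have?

2

Component: {Uma, Zed, Ben, Xia, Ava, Quy}
Component: {Yui, Sam, Gus, Ola, Eli, Fay}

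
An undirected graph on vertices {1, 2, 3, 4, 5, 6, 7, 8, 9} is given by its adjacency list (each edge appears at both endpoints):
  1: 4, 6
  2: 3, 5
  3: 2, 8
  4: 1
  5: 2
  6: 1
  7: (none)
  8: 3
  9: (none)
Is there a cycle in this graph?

The graph has 9 vertices, 5 edges, and 4 connected components.
Since 5 = 9 - 4, the graph is a forest and contains no cycle.

No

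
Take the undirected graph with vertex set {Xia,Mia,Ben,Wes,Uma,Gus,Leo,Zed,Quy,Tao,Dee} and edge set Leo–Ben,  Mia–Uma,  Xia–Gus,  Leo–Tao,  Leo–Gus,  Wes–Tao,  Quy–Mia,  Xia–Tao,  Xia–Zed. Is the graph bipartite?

Color {Ben, Uma, Gus, Zed, Quy, Tao, Dee} black and {Xia, Mia, Wes, Leo} white. No edge joins two same-colored vertices, so the graph is bipartite.

Yes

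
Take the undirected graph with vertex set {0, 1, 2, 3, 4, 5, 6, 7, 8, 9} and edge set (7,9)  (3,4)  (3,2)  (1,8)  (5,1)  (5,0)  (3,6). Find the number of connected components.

Component: {7, 9}
Component: {0, 1, 5, 8}
Component: {2, 3, 4, 6}

3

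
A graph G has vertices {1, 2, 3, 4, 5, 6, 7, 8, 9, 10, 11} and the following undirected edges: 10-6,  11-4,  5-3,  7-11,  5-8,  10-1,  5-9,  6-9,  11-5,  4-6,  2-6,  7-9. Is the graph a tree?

The graph has 11 vertices and 12 edges.
Connected but with 12 > 10 edges, so it has a cycle and is not a tree.

No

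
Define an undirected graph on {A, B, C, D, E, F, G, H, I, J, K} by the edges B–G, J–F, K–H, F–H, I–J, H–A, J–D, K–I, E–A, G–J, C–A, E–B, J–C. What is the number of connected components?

1

Component: {A, B, C, D, E, F, G, H, I, J, K}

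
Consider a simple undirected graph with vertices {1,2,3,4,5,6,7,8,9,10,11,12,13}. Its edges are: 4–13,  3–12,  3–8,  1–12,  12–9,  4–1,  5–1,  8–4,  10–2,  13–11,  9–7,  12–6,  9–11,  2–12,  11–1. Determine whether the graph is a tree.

No

|V| = 13, |E| = 15.
Connected but with 15 > 12 edges, so it has a cycle and is not a tree.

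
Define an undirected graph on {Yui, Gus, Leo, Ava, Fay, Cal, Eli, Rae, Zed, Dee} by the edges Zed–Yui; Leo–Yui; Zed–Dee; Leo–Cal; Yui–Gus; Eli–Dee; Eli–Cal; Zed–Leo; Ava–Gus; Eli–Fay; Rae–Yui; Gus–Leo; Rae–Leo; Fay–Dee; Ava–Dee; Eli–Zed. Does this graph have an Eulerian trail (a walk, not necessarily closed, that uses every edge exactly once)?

Degrees: Yui:4, Gus:3, Leo:5, Ava:2, Fay:2, Cal:2, Eli:4, Rae:2, Zed:4, Dee:4
Odd-degree vertices: Gus, Leo (2 total).
The non-isolated vertices are connected and exactly 2 have odd degree, so an Eulerian trail exists (from Gus to Leo).

Yes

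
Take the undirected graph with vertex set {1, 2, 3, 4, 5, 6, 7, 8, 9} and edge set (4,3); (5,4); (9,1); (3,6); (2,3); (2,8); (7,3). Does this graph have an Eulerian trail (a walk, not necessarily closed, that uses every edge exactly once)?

No

Degrees: 1:1, 2:2, 3:4, 4:2, 5:1, 6:1, 7:1, 8:1, 9:1
Odd-degree vertices: 1, 5, 6, 7, 8, 9 (6 total).
An Eulerian trail requires 0 or 2 odd-degree vertices; here there are 6.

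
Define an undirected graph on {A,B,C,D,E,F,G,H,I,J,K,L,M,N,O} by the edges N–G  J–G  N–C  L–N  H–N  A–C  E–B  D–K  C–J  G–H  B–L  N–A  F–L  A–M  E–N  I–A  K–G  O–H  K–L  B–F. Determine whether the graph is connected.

Yes

Starting from A and exploring outward reaches every vertex (A, N, M, I, C, H, L, G, E, J, O, B, K, F, D); the graph is connected.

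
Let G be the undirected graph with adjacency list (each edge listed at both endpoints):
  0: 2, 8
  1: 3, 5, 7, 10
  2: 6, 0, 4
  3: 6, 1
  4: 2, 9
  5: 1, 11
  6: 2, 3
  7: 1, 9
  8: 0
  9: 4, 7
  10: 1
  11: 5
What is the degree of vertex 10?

1

Neighbors of 10: 1.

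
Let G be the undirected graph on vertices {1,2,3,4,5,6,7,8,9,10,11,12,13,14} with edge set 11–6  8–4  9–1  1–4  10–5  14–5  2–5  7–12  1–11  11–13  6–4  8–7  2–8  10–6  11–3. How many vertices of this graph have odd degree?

10

Degrees: 1:3, 2:2, 3:1, 4:3, 5:3, 6:3, 7:2, 8:3, 9:1, 10:2, 11:4, 12:1, 13:1, 14:1
Odd-degree vertices: 1, 3, 4, 5, 6, 8, 9, 12, 13, 14.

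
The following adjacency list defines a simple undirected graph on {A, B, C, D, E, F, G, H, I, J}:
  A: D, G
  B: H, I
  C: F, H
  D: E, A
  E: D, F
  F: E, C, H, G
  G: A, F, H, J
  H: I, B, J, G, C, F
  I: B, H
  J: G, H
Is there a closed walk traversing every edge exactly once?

Degrees: A:2, B:2, C:2, D:2, E:2, F:4, G:4, H:6, I:2, J:2
All degrees are even and the non-isolated vertices are connected — an Eulerian circuit exists.

Yes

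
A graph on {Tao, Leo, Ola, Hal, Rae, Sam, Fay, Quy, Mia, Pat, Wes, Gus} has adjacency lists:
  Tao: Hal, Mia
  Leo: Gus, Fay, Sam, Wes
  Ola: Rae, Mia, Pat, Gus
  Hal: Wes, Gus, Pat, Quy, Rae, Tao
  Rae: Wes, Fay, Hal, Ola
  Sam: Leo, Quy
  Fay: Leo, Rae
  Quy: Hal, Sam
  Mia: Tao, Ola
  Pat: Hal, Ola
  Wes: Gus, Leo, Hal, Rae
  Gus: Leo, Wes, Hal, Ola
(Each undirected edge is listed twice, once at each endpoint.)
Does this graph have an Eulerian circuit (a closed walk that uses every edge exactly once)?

Degrees: Tao:2, Leo:4, Ola:4, Hal:6, Rae:4, Sam:2, Fay:2, Quy:2, Mia:2, Pat:2, Wes:4, Gus:4
All degrees are even and the non-isolated vertices are connected — an Eulerian circuit exists.

Yes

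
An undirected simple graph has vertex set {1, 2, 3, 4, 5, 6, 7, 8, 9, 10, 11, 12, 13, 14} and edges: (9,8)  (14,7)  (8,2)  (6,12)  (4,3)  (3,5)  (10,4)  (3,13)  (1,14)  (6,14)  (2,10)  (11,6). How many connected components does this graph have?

Component: {1, 6, 7, 11, 12, 14}
Component: {2, 3, 4, 5, 8, 9, 10, 13}

2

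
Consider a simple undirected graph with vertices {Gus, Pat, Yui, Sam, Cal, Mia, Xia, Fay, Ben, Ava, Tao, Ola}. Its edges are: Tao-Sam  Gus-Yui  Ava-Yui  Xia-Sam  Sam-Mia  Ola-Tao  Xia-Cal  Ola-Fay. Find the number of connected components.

Component: {Pat}
Component: {Ben}
Component: {Gus, Yui, Ava}
Component: {Sam, Cal, Mia, Xia, Fay, Tao, Ola}

4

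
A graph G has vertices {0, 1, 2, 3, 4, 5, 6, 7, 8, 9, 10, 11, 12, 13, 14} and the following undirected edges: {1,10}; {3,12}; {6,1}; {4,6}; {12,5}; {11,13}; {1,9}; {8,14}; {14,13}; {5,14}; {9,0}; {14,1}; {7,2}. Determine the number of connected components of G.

Component: {2, 7}
Component: {0, 1, 3, 4, 5, 6, 8, 9, 10, 11, 12, 13, 14}

2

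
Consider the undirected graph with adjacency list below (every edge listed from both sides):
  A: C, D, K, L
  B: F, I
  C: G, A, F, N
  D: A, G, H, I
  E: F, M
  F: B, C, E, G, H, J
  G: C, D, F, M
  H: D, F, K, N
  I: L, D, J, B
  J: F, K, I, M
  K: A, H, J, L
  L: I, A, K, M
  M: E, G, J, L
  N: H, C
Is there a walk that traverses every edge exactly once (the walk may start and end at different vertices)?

Yes

Degrees: A:4, B:2, C:4, D:4, E:2, F:6, G:4, H:4, I:4, J:4, K:4, L:4, M:4, N:2
Odd-degree vertices: none (0 total).
With 0 odd-degree vertices and all edges in one connected piece, an Eulerian trail exists.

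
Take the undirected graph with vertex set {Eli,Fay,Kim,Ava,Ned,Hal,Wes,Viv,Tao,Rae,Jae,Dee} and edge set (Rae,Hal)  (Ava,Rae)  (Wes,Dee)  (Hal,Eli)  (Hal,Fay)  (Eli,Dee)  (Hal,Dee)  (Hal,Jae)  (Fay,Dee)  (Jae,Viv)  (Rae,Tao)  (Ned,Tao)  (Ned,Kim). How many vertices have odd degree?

Degrees: Eli:2, Fay:2, Kim:1, Ava:1, Ned:2, Hal:5, Wes:1, Viv:1, Tao:2, Rae:3, Jae:2, Dee:4
Odd-degree vertices: Kim, Ava, Hal, Wes, Viv, Rae.

6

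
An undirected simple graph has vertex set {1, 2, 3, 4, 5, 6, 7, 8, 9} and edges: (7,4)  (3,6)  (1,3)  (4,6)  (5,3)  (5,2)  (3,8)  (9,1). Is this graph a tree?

The graph has 9 vertices and 8 edges.
It is connected with exactly 8 edges, hence acyclic — it is a tree.

Yes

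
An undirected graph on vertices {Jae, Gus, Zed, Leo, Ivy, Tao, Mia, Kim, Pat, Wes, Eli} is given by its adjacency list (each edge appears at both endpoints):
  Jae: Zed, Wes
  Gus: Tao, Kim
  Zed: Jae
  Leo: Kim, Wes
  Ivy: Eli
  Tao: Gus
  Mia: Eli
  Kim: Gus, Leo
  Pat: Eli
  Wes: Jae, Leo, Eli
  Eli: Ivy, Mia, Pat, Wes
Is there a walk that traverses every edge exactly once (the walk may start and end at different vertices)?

No

Degrees: Jae:2, Gus:2, Zed:1, Leo:2, Ivy:1, Tao:1, Mia:1, Kim:2, Pat:1, Wes:3, Eli:4
Odd-degree vertices: Zed, Ivy, Tao, Mia, Pat, Wes (6 total).
An Eulerian trail requires 0 or 2 odd-degree vertices; here there are 6.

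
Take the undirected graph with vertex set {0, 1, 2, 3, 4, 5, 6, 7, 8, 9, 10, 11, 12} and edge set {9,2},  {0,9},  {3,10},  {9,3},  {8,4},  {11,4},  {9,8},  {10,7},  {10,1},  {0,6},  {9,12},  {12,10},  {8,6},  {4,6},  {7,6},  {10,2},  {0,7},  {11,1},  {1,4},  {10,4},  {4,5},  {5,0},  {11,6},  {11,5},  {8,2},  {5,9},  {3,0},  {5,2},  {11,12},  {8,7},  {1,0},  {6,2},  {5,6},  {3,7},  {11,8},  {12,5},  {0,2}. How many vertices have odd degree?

4

Degrees: 0:7, 1:4, 2:6, 3:4, 4:6, 5:7, 6:7, 7:5, 8:6, 9:6, 10:6, 11:6, 12:4
Odd-degree vertices: 0, 5, 6, 7.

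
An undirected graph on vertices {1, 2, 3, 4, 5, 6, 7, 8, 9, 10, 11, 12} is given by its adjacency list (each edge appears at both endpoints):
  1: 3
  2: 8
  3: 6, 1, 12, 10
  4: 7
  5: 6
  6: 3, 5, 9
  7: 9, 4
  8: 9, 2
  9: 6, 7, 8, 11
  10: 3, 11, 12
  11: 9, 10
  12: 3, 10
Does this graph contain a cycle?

Yes

The graph has 12 vertices, 13 edges, and 1 connected component.
One cycle is 3-6-9-11-10-12-3.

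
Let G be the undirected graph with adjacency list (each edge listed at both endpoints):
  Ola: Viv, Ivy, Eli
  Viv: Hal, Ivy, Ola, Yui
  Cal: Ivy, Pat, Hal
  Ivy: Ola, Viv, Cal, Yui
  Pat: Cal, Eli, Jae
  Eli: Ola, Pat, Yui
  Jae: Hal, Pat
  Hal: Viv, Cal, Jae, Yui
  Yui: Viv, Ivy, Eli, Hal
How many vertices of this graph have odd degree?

4

Degrees: Ola:3, Viv:4, Cal:3, Ivy:4, Pat:3, Eli:3, Jae:2, Hal:4, Yui:4
Odd-degree vertices: Ola, Cal, Pat, Eli.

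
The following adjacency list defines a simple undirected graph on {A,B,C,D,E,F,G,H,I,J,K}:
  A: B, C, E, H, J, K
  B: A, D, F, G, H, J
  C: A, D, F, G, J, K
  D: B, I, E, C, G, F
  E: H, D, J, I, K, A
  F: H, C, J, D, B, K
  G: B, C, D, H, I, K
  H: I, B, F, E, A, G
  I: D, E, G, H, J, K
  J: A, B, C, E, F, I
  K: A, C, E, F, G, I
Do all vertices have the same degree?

Yes

Degrees: A:6, B:6, C:6, D:6, E:6, F:6, G:6, H:6, I:6, J:6, K:6
Every vertex has degree 6, so the graph is 6-regular.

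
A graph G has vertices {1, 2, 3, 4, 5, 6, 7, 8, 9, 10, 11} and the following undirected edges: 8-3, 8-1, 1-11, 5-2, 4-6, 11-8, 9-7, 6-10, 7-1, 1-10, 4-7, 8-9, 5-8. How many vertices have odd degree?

4

Degrees: 1:4, 2:1, 3:1, 4:2, 5:2, 6:2, 7:3, 8:5, 9:2, 10:2, 11:2
Odd-degree vertices: 2, 3, 7, 8.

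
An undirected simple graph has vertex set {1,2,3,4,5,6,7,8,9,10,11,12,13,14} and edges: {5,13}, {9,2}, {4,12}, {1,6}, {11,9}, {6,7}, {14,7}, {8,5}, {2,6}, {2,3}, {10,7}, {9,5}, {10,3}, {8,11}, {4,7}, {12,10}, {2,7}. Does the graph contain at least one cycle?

Yes

|V| = 14, |E| = 17, number of components = 1.
One cycle is 9-5-8-11-9.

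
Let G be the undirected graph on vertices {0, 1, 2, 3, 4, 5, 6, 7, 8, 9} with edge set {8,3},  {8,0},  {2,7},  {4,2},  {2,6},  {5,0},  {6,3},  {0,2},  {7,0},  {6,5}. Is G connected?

Component: {1}
Component: {9}
Component: {0, 2, 3, 4, 5, 6, 7, 8}
There are 3 separate components, so the graph is not connected.

No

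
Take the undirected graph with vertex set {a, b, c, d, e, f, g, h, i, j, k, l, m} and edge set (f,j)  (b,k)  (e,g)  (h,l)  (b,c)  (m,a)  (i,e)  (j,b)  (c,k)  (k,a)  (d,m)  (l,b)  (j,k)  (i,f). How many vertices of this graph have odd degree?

Degrees: a:2, b:4, c:2, d:1, e:2, f:2, g:1, h:1, i:2, j:3, k:4, l:2, m:2
Odd-degree vertices: d, g, h, j.

4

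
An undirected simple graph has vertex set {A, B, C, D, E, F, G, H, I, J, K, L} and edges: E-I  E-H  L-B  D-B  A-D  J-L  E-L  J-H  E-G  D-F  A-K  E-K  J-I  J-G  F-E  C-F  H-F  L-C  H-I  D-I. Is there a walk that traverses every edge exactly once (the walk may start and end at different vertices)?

Degrees: A:2, B:2, C:2, D:4, E:6, F:4, G:2, H:4, I:4, J:4, K:2, L:4
Odd-degree vertices: none (0 total).
With 0 odd-degree vertices and all edges in one connected piece, an Eulerian trail exists.

Yes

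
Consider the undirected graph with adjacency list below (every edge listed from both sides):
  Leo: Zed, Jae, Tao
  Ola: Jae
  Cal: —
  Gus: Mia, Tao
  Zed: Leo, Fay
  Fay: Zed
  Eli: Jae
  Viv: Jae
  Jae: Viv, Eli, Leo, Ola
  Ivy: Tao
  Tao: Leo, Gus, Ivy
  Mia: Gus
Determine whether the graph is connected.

Component: {Cal}
Component: {Leo, Ola, Gus, Zed, Fay, Eli, Viv, Jae, Ivy, Tao, Mia}
No edge joins these 2 groups, so the graph is disconnected.

No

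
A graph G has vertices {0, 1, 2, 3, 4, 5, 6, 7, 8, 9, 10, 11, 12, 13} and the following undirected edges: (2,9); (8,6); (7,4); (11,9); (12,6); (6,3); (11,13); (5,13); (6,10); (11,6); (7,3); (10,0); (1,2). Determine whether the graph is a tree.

The graph has 14 vertices and 13 edges.
It is connected with exactly 13 edges, hence acyclic — it is a tree.

Yes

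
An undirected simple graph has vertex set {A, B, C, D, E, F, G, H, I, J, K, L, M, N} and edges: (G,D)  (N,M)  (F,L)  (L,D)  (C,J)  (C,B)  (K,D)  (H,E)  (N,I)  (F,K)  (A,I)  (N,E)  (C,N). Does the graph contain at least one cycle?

|V| = 14, |E| = 13, number of components = 2.
One cycle is D-K-F-L-D.

Yes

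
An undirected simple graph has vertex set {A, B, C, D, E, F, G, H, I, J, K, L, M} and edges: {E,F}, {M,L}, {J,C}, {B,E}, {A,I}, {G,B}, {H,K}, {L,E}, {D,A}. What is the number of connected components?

Component: {C, J}
Component: {H, K}
Component: {A, D, I}
Component: {B, E, F, G, L, M}

4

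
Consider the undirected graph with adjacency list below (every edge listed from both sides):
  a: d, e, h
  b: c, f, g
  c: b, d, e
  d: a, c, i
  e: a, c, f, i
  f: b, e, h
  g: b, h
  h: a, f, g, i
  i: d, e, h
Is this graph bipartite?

Yes

Partition the vertices as {b, d, e, h} vs {a, c, f, g, i}. Each listed edge has one endpoint in each part, so the graph is bipartite.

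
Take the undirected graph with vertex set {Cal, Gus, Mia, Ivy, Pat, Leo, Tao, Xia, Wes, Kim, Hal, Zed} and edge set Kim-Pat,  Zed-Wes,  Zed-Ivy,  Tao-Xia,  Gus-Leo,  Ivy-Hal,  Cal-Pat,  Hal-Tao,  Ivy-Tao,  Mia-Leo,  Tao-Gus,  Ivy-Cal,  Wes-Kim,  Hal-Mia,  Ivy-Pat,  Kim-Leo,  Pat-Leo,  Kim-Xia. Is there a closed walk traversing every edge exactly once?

No

Degrees: Cal:2, Gus:2, Mia:2, Ivy:5, Pat:4, Leo:4, Tao:4, Xia:2, Wes:2, Kim:4, Hal:3, Zed:2
Ivy, Hal have odd degree; an Eulerian circuit needs every degree to be even, so none exists.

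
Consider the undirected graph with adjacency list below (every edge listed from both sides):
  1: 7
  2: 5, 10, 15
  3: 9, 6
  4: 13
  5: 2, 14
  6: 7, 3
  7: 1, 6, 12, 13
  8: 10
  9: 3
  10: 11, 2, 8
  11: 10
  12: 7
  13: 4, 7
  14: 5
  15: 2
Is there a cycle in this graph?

No

The graph has 15 vertices, 13 edges, and 2 connected components.
A forest on 15 vertices with 2 components has exactly 13 edges, which matches — so no cycle.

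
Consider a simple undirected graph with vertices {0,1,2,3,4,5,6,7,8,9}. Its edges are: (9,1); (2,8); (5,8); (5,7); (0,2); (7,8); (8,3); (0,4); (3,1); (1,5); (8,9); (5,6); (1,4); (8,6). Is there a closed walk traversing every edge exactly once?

Degrees: 0:2, 1:4, 2:2, 3:2, 4:2, 5:4, 6:2, 7:2, 8:6, 9:2
All degrees are even and the non-isolated vertices are connected — an Eulerian circuit exists.

Yes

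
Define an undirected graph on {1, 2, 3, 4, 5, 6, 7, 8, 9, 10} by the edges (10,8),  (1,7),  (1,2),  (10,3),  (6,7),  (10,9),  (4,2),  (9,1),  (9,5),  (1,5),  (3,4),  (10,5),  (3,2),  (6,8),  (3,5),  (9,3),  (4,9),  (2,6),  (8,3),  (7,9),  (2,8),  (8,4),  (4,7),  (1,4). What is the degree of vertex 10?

4

Neighbors of 10: 3, 5, 8, 9.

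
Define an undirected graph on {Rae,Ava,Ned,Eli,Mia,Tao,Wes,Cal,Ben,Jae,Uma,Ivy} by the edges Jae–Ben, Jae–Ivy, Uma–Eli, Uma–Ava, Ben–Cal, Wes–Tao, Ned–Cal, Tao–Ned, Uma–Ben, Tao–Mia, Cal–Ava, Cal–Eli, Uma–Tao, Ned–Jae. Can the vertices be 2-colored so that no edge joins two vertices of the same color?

No

The cycle Ned-Tao-Uma-Ben-Jae-Ned has length 5, which is odd, so the graph is not bipartite.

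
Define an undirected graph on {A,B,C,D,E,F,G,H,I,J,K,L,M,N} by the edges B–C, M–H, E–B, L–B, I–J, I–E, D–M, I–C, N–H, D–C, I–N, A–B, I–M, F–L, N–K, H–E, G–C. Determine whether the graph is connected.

Starting from A and exploring outward reaches every vertex (A, B, C, L, E, I, D, G, F, H, J, M, N, K); the graph is connected.

Yes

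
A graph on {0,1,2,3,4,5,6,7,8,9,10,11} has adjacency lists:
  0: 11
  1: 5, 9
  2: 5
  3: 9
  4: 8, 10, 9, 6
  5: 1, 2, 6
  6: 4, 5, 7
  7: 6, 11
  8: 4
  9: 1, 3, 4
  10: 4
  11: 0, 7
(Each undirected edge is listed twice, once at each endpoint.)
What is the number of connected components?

Component: {0, 1, 2, 3, 4, 5, 6, 7, 8, 9, 10, 11}

1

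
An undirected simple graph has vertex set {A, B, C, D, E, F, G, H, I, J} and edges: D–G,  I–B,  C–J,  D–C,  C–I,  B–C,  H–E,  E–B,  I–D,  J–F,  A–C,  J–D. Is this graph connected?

Starting from A and exploring outward reaches every vertex (A, C, D, J, B, I, G, F, E, H); the graph is connected.

Yes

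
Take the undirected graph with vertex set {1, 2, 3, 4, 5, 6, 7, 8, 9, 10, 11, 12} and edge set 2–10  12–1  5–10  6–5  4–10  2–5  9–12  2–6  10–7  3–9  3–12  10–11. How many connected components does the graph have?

3

Component: {8}
Component: {1, 3, 9, 12}
Component: {2, 4, 5, 6, 7, 10, 11}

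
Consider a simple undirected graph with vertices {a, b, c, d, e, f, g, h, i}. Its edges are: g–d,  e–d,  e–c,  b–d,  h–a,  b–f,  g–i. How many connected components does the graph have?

2

Component: {a, h}
Component: {b, c, d, e, f, g, i}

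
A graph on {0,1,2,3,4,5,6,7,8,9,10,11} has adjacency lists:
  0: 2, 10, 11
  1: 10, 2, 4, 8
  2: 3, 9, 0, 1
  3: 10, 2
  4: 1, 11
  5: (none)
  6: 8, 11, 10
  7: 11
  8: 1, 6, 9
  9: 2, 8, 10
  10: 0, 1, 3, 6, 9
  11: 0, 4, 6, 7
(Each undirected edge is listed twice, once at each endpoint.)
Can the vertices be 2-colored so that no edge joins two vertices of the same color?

No

4-1-8-6-11-4 is an odd cycle (length 5), and a bipartite graph can contain only even cycles.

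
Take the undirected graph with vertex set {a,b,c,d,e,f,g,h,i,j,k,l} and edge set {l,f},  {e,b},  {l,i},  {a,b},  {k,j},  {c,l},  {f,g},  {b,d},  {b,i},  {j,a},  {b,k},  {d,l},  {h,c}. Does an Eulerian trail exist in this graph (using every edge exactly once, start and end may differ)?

Degrees: a:2, b:5, c:2, d:2, e:1, f:2, g:1, h:1, i:2, j:2, k:2, l:4
Odd-degree vertices: b, e, g, h (4 total).
An Eulerian trail requires 0 or 2 odd-degree vertices; here there are 4.

No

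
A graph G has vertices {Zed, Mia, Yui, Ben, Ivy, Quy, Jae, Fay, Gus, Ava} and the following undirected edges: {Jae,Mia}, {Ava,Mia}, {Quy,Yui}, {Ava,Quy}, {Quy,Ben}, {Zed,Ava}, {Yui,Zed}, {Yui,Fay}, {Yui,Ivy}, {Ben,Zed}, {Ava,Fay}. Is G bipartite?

Yes

Color {Yui, Ben, Jae, Gus, Ava} black and {Zed, Mia, Ivy, Quy, Fay} white. No edge joins two same-colored vertices, so the graph is bipartite.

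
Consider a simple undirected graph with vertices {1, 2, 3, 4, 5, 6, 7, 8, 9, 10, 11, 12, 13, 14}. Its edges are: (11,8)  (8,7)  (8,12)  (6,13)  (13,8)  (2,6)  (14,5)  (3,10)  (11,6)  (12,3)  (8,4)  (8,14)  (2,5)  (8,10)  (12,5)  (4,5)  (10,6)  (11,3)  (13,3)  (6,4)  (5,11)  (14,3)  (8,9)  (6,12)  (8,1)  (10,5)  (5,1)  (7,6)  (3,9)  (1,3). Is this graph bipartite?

Yes

Color {3, 5, 6, 8} black and {1, 2, 4, 7, 9, 10, 11, 12, 13, 14} white. No edge joins two same-colored vertices, so the graph is bipartite.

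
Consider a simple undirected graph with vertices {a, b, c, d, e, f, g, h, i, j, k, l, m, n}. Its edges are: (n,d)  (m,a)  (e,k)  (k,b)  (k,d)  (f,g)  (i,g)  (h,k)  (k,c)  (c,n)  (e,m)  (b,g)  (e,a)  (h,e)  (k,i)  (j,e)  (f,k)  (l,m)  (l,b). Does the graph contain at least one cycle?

Yes

The graph has 14 vertices, 19 edges, and 1 connected component.
Since 19 > 14 - 1, a cycle must exist; for instance k-d-n-c-k.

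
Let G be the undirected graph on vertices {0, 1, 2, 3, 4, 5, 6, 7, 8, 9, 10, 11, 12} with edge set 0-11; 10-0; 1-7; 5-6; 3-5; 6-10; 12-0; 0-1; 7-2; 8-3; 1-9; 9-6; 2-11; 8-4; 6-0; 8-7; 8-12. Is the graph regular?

No

Degrees: 0:5, 1:3, 2:2, 3:2, 4:1, 5:2, 6:4, 7:3, 8:4, 9:2, 10:2, 11:2, 12:2
Vertex 4 has degree 1 while 0 has degree 5, so the graph is not regular.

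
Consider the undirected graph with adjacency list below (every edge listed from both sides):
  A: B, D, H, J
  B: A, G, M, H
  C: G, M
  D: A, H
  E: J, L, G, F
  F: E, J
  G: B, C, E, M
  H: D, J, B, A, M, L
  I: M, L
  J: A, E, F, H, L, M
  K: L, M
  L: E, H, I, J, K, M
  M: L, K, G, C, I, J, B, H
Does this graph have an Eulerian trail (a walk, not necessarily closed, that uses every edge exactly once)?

Degrees: A:4, B:4, C:2, D:2, E:4, F:2, G:4, H:6, I:2, J:6, K:2, L:6, M:8
Odd-degree vertices: none (0 total).
With 0 odd-degree vertices and all edges in one connected piece, an Eulerian trail exists.

Yes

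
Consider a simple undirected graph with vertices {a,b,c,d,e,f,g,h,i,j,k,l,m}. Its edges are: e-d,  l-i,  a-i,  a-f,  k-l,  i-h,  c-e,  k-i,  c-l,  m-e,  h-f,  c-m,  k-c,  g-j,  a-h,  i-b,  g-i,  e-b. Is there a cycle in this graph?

Yes

|V| = 13, |E| = 18, number of components = 1.
Since 18 > 13 - 1, a cycle must exist; for instance i-k-c-e-b-i.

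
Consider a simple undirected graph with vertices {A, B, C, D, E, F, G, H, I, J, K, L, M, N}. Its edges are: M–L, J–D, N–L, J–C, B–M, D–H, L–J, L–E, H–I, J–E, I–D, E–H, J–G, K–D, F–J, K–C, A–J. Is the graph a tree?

No

|V| = 14, |E| = 17.
A tree on 14 vertices has exactly 13 edges; this graph has 17, so it contains a cycle and is not a tree.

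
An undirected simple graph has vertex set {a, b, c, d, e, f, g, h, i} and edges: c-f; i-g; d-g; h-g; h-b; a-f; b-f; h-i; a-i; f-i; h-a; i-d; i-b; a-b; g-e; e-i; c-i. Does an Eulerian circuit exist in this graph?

Yes

Degrees: a:4, b:4, c:2, d:2, e:2, f:4, g:4, h:4, i:8
Every vertex has even degree and the edges form a single connected piece, so an Eulerian circuit exists.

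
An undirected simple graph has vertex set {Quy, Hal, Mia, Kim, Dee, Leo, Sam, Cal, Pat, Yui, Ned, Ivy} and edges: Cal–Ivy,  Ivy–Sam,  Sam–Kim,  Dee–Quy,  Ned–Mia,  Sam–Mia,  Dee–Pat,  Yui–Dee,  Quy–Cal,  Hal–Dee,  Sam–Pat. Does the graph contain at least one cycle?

|V| = 12, |E| = 11, number of components = 2.
Since 11 > 12 - 2, a cycle must exist; for instance Quy-Dee-Pat-Sam-Ivy-Cal-Quy.

Yes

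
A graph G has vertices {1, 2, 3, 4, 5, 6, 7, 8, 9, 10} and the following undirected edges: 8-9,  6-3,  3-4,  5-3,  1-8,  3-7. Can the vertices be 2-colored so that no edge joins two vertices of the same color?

Yes

A valid 2-coloring puts {2, 4, 5, 6, 7, 8, 10} on one side and {1, 3, 9} on the other; every edge crosses between the two sides.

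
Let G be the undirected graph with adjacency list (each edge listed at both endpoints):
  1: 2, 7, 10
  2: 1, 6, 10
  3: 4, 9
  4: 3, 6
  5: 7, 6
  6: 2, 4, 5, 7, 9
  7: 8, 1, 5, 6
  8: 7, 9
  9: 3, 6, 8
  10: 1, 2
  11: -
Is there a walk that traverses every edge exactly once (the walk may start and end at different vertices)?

No

Degrees: 1:3, 2:3, 3:2, 4:2, 5:2, 6:5, 7:4, 8:2, 9:3, 10:2, 11:0
Odd-degree vertices: 1, 2, 6, 9 (4 total).
With 4 odd-degree vertices (more than two), no single trail can use every edge.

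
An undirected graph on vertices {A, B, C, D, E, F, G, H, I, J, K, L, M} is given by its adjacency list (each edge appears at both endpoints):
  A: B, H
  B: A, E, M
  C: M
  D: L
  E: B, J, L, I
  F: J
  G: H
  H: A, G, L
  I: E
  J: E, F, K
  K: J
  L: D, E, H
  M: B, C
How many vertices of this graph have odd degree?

Degrees: A:2, B:3, C:1, D:1, E:4, F:1, G:1, H:3, I:1, J:3, K:1, L:3, M:2
Odd-degree vertices: B, C, D, F, G, H, I, J, K, L.

10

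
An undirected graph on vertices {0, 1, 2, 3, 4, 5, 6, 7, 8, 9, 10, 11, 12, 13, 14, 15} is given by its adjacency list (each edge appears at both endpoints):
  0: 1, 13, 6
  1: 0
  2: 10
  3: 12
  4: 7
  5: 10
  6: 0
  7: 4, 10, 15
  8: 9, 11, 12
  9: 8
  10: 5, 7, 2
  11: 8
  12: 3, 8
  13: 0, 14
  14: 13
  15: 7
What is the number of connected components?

3

Component: {0, 1, 6, 13, 14}
Component: {3, 8, 9, 11, 12}
Component: {2, 4, 5, 7, 10, 15}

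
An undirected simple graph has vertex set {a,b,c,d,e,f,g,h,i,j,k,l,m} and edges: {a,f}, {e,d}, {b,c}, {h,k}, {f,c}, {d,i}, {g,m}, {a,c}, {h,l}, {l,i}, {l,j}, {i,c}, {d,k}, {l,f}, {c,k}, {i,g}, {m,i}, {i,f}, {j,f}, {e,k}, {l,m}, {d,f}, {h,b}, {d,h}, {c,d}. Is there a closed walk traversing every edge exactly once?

Degrees: a:2, b:2, c:6, d:6, e:2, f:6, g:2, h:4, i:6, j:2, k:4, l:5, m:3
l, m have odd degree; an Eulerian circuit needs every degree to be even, so none exists.

No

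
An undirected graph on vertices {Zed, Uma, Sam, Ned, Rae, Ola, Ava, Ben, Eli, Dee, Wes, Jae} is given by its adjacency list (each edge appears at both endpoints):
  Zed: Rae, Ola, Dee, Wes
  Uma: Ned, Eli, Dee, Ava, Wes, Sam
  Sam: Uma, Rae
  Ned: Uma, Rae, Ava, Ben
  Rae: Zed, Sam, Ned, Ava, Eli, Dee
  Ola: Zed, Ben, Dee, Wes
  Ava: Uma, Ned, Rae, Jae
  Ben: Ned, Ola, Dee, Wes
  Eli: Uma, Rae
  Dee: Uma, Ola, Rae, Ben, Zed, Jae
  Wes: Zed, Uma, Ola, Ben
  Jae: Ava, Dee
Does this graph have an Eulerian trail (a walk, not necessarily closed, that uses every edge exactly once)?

Degrees: Zed:4, Uma:6, Sam:2, Ned:4, Rae:6, Ola:4, Ava:4, Ben:4, Eli:2, Dee:6, Wes:4, Jae:2
Odd-degree vertices: none (0 total).
With 0 odd-degree vertices and all edges in one connected piece, an Eulerian trail exists.

Yes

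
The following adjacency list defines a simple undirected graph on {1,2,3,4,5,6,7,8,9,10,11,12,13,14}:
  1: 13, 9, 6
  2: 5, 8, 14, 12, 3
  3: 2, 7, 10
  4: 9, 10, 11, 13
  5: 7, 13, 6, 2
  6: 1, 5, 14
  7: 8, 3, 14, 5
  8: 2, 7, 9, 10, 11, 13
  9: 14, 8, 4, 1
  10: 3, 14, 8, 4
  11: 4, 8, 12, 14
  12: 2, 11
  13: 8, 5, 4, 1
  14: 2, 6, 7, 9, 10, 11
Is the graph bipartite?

Partition the vertices as {2, 6, 7, 9, 10, 11, 13} vs {1, 3, 4, 5, 8, 12, 14}. Each listed edge has one endpoint in each part, so the graph is bipartite.

Yes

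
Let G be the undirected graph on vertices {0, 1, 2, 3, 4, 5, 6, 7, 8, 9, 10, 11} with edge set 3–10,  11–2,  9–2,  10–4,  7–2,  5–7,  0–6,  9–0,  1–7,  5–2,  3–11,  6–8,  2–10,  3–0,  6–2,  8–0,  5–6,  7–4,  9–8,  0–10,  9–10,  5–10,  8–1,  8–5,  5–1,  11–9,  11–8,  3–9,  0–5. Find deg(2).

6

Neighbors of 2: 5, 6, 7, 9, 10, 11.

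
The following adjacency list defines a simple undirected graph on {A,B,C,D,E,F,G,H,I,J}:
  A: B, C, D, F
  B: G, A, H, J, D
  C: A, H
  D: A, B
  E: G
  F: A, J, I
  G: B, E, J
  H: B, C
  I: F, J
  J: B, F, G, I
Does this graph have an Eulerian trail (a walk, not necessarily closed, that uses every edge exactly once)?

Degrees: A:4, B:5, C:2, D:2, E:1, F:3, G:3, H:2, I:2, J:4
Odd-degree vertices: B, E, F, G (4 total).
With 4 odd-degree vertices (more than two), no single trail can use every edge.

No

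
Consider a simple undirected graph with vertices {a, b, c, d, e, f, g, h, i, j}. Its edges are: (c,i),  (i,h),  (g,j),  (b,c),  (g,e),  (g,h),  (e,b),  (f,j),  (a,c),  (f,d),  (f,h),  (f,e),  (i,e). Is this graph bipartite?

A valid 2-coloring puts {c, d, e, h, j} on one side and {a, b, f, g, i} on the other; every edge crosses between the two sides.

Yes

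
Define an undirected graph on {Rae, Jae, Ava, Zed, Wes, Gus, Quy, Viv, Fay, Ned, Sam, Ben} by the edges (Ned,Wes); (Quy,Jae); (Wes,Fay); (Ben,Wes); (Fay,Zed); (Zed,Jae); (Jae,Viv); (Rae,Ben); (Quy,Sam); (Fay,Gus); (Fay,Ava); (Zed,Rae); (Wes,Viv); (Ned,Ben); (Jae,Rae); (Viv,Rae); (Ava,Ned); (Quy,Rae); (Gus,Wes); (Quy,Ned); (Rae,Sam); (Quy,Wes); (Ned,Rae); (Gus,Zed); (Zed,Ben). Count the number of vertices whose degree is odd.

6

Degrees: Rae:7, Jae:4, Ava:2, Zed:5, Wes:6, Gus:3, Quy:5, Viv:3, Fay:4, Ned:5, Sam:2, Ben:4
Odd-degree vertices: Rae, Zed, Gus, Quy, Viv, Ned.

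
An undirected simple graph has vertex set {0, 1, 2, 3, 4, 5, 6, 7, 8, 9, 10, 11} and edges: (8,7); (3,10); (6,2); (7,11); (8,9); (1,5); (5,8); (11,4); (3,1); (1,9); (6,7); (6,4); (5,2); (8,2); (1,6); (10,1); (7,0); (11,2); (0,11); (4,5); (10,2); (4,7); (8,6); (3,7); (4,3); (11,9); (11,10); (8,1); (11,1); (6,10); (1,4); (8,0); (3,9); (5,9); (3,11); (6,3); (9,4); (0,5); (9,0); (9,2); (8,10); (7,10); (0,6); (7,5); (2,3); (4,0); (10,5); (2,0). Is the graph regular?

Degrees: 0:8, 1:8, 2:8, 3:8, 4:8, 5:8, 6:8, 7:8, 8:8, 9:8, 10:8, 11:8
All degrees equal 8; the graph is regular.

Yes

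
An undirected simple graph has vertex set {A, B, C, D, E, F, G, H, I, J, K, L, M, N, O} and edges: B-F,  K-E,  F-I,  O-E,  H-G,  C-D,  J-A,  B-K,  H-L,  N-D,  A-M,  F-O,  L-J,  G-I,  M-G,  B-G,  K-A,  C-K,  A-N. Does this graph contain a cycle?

The graph has 15 vertices, 19 edges, and 1 connected component.
Since 19 > 15 - 1, a cycle must exist; for instance K-E-O-F-B-K.

Yes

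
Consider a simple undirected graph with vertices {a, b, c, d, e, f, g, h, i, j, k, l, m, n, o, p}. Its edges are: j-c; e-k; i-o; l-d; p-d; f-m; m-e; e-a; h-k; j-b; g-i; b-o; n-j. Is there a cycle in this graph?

No

|V| = 16, |E| = 13, number of components = 3.
Since 13 = 16 - 3, the graph is a forest and contains no cycle.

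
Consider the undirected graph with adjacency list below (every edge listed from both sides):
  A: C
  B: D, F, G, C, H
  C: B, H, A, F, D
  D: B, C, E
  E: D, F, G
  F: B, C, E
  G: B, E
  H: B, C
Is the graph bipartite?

C-B-H-C is an odd cycle (length 3), and a bipartite graph can contain only even cycles.

No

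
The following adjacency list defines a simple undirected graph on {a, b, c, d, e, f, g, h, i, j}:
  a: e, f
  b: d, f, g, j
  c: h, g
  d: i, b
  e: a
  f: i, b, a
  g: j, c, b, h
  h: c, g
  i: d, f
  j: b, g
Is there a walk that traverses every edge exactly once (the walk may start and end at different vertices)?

Degrees: a:2, b:4, c:2, d:2, e:1, f:3, g:4, h:2, i:2, j:2
Odd-degree vertices: e, f (2 total).
With 2 odd-degree vertices and all edges in one connected piece, an Eulerian trail exists (from e to f).

Yes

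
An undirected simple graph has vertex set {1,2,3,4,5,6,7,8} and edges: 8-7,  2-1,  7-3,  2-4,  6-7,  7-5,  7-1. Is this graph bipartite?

A valid 2-coloring puts {2, 7} on one side and {1, 3, 4, 5, 6, 8} on the other; every edge crosses between the two sides.

Yes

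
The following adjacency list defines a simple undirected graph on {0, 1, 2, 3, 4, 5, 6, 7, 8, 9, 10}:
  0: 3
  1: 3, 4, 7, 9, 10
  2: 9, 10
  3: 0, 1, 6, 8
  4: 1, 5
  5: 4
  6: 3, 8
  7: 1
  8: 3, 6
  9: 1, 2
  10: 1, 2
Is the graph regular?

Degrees: 0:1, 1:5, 2:2, 3:4, 4:2, 5:1, 6:2, 7:1, 8:2, 9:2, 10:2
Vertex 0 has degree 1 while 1 has degree 5, so the graph is not regular.

No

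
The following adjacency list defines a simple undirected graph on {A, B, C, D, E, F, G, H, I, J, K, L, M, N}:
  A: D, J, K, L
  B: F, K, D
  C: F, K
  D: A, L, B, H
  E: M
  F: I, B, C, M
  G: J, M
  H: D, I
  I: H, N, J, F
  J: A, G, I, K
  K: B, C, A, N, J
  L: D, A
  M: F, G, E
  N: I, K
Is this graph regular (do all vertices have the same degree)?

Degrees: A:4, B:3, C:2, D:4, E:1, F:4, G:2, H:2, I:4, J:4, K:5, L:2, M:3, N:2
Vertex E has degree 1 while K has degree 5, so the graph is not regular.

No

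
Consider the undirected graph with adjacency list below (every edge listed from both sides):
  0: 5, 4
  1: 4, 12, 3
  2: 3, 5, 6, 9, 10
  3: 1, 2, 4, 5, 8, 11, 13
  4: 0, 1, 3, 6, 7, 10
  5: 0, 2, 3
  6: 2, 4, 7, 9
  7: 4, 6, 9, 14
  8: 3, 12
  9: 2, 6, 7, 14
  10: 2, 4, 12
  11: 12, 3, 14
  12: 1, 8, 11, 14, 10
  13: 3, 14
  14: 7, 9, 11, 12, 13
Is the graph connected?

Yes

Starting from 0 and exploring outward reaches every vertex (0, 4, 5, 7, 3, 10, 1, 6, 2, 9, 14, 13, 8, 11, 12); the graph is connected.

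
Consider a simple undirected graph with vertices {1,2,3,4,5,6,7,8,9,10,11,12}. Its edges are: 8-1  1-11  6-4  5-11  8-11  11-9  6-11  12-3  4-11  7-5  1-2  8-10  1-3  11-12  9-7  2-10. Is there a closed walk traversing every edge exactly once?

No

Degrees: 1:4, 2:2, 3:2, 4:2, 5:2, 6:2, 7:2, 8:3, 9:2, 10:2, 11:7, 12:2
8, 11 have odd degree; an Eulerian circuit needs every degree to be even, so none exists.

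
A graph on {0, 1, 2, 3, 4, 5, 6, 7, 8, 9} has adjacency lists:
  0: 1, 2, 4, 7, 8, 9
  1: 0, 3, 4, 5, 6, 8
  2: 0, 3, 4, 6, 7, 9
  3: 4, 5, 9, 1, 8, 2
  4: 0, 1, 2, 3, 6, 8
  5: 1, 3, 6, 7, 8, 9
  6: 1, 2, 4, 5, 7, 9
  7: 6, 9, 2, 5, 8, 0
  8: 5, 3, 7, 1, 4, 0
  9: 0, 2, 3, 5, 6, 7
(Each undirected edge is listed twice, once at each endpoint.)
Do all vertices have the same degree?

Yes

Degrees: 0:6, 1:6, 2:6, 3:6, 4:6, 5:6, 6:6, 7:6, 8:6, 9:6
Every vertex has degree 6, so the graph is 6-regular.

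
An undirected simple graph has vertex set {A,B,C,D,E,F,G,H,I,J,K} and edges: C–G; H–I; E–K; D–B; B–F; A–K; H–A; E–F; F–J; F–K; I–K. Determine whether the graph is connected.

Component: {C, G}
Component: {A, B, D, E, F, H, I, J, K}
There are 2 separate components, so the graph is not connected.

No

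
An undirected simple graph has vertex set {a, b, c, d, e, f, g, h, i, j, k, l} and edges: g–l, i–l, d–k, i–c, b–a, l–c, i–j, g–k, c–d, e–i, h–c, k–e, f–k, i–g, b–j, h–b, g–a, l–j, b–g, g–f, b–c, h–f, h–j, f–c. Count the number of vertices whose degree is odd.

Degrees: a:2, b:5, c:6, d:2, e:2, f:4, g:6, h:4, i:5, j:4, k:4, l:4
Odd-degree vertices: b, i.

2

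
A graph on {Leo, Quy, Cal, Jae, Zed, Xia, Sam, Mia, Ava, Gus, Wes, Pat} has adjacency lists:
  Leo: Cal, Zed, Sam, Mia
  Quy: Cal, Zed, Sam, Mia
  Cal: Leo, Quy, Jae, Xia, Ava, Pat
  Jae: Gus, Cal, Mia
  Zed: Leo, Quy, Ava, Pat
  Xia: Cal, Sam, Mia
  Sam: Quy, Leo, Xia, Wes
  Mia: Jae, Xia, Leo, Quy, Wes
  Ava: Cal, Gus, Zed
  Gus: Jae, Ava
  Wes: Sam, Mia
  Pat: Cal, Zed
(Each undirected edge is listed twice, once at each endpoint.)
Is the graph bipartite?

Color {Cal, Zed, Sam, Mia, Gus} black and {Leo, Quy, Jae, Xia, Ava, Wes, Pat} white. No edge joins two same-colored vertices, so the graph is bipartite.

Yes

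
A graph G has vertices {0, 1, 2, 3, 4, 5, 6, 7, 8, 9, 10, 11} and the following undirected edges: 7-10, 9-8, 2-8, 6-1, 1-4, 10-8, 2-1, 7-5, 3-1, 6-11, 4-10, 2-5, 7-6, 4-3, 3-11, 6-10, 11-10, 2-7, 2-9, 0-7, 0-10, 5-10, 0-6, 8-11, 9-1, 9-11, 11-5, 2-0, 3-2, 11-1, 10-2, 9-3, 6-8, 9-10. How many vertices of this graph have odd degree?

Degrees: 0:4, 1:6, 2:8, 3:5, 4:3, 5:4, 6:6, 7:5, 8:5, 9:6, 10:9, 11:7
Odd-degree vertices: 3, 4, 7, 8, 10, 11.

6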